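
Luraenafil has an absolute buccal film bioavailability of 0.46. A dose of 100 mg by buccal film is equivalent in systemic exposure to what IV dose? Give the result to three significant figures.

D_iv = 46.0 mg

Systemic exposure from an extravascular dose = F × D_ev, so the equivalent IV dose is F × D_ev.
D_iv = F × D_ev = 0.46 × 100 = 46 mg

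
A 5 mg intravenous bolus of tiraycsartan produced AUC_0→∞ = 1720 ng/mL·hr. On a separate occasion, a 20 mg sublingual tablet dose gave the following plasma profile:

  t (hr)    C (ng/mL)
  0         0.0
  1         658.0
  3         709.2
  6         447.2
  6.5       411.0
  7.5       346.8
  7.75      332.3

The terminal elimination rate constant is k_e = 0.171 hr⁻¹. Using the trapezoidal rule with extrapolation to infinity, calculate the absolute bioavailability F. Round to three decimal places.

Trapezoidal AUC_0→7.75 (sublingual tablet):
  [0→1]: (0.0+658.0)/2 × 1 = 329.0
  [1→3]: (658.0+709.2)/2 × 2 = 1367.2
  [3→6]: (709.2+447.2)/2 × 3 = 1734.6
  [6→6.5]: (447.2+411.0)/2 × 0.5 = 214.55
  [6.5→7.5]: (411.0+346.8)/2 × 1 = 378.9
  [7.5→7.75]: (346.8+332.3)/2 × 0.25 = 84.8875
  Sum = 4109.1375 ng/mL·hr
Tail: C_last/k_e = 332.3/0.171 = 1943.275
AUC_0→∞ (sublingual tablet) = 4109.1375 + 1943.275 = 6052.4125 ng/mL·hr
F = (AUC_ev/D_ev)/(AUC_iv/D_iv) = (6052.4125/20)/(1720/5) = 302.621/344 = 0.8797

F = 0.880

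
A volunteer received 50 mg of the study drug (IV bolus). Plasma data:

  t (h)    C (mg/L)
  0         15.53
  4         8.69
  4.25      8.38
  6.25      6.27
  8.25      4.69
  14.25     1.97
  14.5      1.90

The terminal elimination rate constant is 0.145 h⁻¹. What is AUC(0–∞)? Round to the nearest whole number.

Trapezoidal AUC_0→14.5:
  [0→4]: (15.53+8.69)/2 × 4 = 48.44
  [4→4.25]: (8.69+8.38)/2 × 0.25 = 2.13375
  [4.25→6.25]: (8.38+6.27)/2 × 2 = 14.65
  [6.25→8.25]: (6.27+4.69)/2 × 2 = 10.96
  [8.25→14.25]: (4.69+1.97)/2 × 6 = 19.98
  [14.25→14.5]: (1.97+1.90)/2 × 0.25 = 0.48375
  Sum = 96.6475 mg/L·h
Extrapolated tail: C_last / k_e = 1.90 / 0.145 = 13.103
AUC_0→∞ = 96.6475 + 13.103 = 109.7505 mg/L·h

AUC = 110 mg/L·h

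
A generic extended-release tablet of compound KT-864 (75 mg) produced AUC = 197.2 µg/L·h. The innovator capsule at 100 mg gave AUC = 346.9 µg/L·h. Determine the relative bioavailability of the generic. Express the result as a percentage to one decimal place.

F_rel = 75.8%

F_rel = (AUC_test/D_test) / (AUC_ref/D_ref)
      = (197.2/75) / (346.9/100)
      = 2.62933 / 3.469 = 0.7580 = 75.80%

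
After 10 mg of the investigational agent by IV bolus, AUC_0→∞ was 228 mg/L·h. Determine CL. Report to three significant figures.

CL = Dose_iv / AUC_0→∞
   = 10 / 228 = 0.0438596 L/h

CL = 0.0439 L/h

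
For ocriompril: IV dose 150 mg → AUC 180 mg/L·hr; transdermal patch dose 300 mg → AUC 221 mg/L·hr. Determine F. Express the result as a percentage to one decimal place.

F = (AUC_ev / D_ev) / (AUC_iv / D_iv)
  = (221/300) / (180/150)
  = 0.736667 / 1.2 = 0.6139
  = 61.39%

F = 61.4%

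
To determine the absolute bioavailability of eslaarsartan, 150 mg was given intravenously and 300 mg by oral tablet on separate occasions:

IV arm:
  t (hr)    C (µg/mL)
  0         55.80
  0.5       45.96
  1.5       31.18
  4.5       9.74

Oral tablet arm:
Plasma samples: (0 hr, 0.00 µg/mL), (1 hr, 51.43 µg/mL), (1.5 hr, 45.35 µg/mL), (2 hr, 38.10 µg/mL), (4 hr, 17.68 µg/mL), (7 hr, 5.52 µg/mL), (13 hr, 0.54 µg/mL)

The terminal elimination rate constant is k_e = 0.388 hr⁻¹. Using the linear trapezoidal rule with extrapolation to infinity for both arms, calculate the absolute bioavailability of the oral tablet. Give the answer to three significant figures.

F = 0.601

Trapezoidal AUC_0→4.5 (IV):
  [0→0.5]: (55.80+45.96)/2 × 0.5 = 25.44
  [0.5→1.5]: (45.96+31.18)/2 × 1 = 38.57
  [1.5→4.5]: (31.18+9.74)/2 × 3 = 61.38
  Sum = 125.39 µg/mL·hr
IV tail: 9.74/0.388 = 25.103; AUC_iv,0→∞ = 125.39 + 25.103 = 150.493 µg/mL·hr
Trapezoidal AUC_0→13 (oral tablet):
  [0→1]: (0.00+51.43)/2 × 1 = 25.715
  [1→1.5]: (51.43+45.35)/2 × 0.5 = 24.195
  [1.5→2]: (45.35+38.10)/2 × 0.5 = 20.8625
  [2→4]: (38.10+17.68)/2 × 2 = 55.78
  [4→7]: (17.68+5.52)/2 × 3 = 34.8
  [7→13]: (5.52+0.54)/2 × 6 = 18.18
  Sum = 179.5325 µg/mL·hr
oral tablet tail: 0.54/0.388 = 1.392; AUC_ev,0→∞ = 179.5325 + 1.392 = 180.9245 µg/mL·hr
F = (AUC_ev/D_ev)/(AUC_iv/D_iv) = (180.9245/300)/(150.493/150) = 0.603082/1.00329 = 0.6011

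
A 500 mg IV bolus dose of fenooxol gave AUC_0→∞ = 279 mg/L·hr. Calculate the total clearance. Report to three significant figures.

CL = Dose_iv / AUC_0→∞
   = 500 / 279 = 1.79211 L/hr

CL = 1.79 L/hr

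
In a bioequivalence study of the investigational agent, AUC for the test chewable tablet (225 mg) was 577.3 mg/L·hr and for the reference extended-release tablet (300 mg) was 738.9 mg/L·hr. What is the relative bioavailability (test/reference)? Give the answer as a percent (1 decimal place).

F_rel = (AUC_test/D_test) / (AUC_ref/D_ref)
      = (577.3/225) / (738.9/300)
      = 2.56578 / 2.463 = 1.0417 = 104.17%

F_rel = 104.2%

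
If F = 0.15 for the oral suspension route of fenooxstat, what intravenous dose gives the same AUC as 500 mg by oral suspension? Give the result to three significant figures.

Systemic exposure from an extravascular dose = F × D_ev, so the equivalent IV dose is F × D_ev.
D_iv = F × D_ev = 0.15 × 500 = 75 mg

D_iv = 75.0 mg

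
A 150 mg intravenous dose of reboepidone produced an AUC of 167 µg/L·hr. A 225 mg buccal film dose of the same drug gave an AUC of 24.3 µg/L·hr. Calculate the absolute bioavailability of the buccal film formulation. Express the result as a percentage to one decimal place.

F = 9.7%

F = (AUC_ev / D_ev) / (AUC_iv / D_iv)
  = (24.3/225) / (167/150)
  = 0.108 / 1.11333 = 0.0970
  = 9.70%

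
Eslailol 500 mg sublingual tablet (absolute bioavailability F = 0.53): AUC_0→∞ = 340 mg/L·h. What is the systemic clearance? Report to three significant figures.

CL = 0.779 L/h

CL = F × Dose / AUC_0→∞
   = 0.53 × 500 / 340 = 0.779412 L/h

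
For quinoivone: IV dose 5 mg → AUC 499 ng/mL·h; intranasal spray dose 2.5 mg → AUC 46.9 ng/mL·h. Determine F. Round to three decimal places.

F = (AUC_ev / D_ev) / (AUC_iv / D_iv)
  = (46.9/2.5) / (499/5)
  = 18.76 / 99.8 = 0.1880

F = 0.188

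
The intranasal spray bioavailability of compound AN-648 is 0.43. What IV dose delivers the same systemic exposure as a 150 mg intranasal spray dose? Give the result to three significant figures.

D_iv = 64.5 mg

Systemic exposure from an extravascular dose = F × D_ev, so the equivalent IV dose is F × D_ev.
D_iv = F × D_ev = 0.43 × 150 = 64.5 mg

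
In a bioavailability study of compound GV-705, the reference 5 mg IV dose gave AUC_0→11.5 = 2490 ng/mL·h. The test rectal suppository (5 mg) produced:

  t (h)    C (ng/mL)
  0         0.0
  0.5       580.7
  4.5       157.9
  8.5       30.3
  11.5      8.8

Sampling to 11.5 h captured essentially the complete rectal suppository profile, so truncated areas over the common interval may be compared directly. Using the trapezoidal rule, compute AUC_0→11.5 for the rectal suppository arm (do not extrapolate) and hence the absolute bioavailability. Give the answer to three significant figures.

F = 0.826

Trapezoidal AUC_0→11.5 (rectal suppository):
  [0→0.5]: (0.0+580.7)/2 × 0.5 = 145.175
  [0.5→4.5]: (580.7+157.9)/2 × 4 = 1477.2
  [4.5→8.5]: (157.9+30.3)/2 × 4 = 376.4
  [8.5→11.5]: (30.3+8.8)/2 × 3 = 58.65
  Sum = 2057.425 ng/mL·h
F = (AUC_ev/D_ev)/(AUC_iv/D_iv) = (2057.425/5)/(2490/5) = 411.485/498 = 0.8263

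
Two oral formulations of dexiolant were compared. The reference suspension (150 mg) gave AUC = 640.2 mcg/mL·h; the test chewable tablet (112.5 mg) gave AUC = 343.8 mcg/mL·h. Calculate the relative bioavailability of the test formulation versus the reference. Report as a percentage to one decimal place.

F_rel = 71.6%

F_rel = (AUC_test/D_test) / (AUC_ref/D_ref)
      = (343.8/112.5) / (640.2/150)
      = 3.056 / 4.268 = 0.7160 = 71.60%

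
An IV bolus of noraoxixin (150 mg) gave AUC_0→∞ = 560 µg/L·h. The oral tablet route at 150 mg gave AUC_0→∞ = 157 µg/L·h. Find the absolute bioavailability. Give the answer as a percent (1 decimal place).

F = 28.0%

F = (AUC_ev / D_ev) / (AUC_iv / D_iv)
  = (157/150) / (560/150)
  = 1.04667 / 3.73333 = 0.2804
  = 28.04%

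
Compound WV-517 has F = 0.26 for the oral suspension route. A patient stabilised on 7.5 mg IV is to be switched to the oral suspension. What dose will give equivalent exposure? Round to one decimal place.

D_oral = 28.8 mg

For equal systemic exposure: F × D_ev = D_iv
D_ev = D_iv / F = 7.5 / 0.26 = 28.8462 mg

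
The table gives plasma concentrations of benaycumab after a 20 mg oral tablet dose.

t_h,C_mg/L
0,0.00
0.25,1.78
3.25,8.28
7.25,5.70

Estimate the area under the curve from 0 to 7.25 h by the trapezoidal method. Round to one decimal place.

AUC = 43.3 mg/L·h

Trapezoidal AUC_0→7.25:
  [0→0.25]: (0.00+1.78)/2 × 0.25 = 0.2225
  [0.25→3.25]: (1.78+8.28)/2 × 3 = 15.09
  [3.25→7.25]: (8.28+5.70)/2 × 4 = 27.96
  Sum = 43.2725 mg/L·h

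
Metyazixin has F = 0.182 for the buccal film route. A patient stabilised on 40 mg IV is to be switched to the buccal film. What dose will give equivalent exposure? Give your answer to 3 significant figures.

D_buccal = 220 mg

For equal systemic exposure: F × D_ev = D_iv
D_ev = D_iv / F = 40 / 0.182 = 219.78 mg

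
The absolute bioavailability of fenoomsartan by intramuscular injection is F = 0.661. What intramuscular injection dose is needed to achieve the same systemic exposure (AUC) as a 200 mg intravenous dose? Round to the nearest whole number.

For equal systemic exposure: F × D_ev = D_iv
D_ev = D_iv / F = 200 / 0.661 = 302.572 mg

D_intramuscular = 303 mg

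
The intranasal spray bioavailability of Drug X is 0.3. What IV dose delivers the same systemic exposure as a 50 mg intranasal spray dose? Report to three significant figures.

D_iv = 15.0 mg

Systemic exposure from an extravascular dose = F × D_ev, so the equivalent IV dose is F × D_ev.
D_iv = F × D_ev = 0.3 × 50 = 15 mg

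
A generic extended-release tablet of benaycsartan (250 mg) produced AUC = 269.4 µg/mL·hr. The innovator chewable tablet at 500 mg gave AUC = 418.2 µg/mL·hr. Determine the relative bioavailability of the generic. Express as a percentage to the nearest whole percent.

F_rel = (AUC_test/D_test) / (AUC_ref/D_ref)
      = (269.4/250) / (418.2/500)
      = 1.0776 / 0.8364 = 1.2884 = 128.84%

F_rel = 129%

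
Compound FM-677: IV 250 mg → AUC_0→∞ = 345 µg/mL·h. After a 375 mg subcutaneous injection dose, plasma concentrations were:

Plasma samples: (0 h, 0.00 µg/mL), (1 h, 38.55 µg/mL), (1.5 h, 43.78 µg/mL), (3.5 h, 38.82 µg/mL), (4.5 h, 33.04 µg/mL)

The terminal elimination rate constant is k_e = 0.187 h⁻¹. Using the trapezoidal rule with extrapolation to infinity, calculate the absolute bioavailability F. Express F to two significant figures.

Trapezoidal AUC_0→4.5 (subcutaneous injection):
  [0→1]: (0.00+38.55)/2 × 1 = 19.275
  [1→1.5]: (38.55+43.78)/2 × 0.5 = 20.5825
  [1.5→3.5]: (43.78+38.82)/2 × 2 = 82.6
  [3.5→4.5]: (38.82+33.04)/2 × 1 = 35.93
  Sum = 158.3875 µg/mL·h
Tail: C_last/k_e = 33.04/0.187 = 176.684
AUC_0→∞ (subcutaneous injection) = 158.3875 + 176.684 = 335.0715 µg/mL·h
F = (AUC_ev/D_ev)/(AUC_iv/D_iv) = (335.0715/375)/(345/250) = 0.893524/1.38 = 0.6475

F = 0.65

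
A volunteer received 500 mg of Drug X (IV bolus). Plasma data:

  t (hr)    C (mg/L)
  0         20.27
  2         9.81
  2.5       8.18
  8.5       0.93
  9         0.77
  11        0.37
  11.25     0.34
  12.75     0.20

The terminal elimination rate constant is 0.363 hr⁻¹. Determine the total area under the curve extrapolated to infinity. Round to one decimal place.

Trapezoidal AUC_0→12.75:
  [0→2]: (20.27+9.81)/2 × 2 = 30.08
  [2→2.5]: (9.81+8.18)/2 × 0.5 = 4.4975
  [2.5→8.5]: (8.18+0.93)/2 × 6 = 27.33
  [8.5→9]: (0.93+0.77)/2 × 0.5 = 0.425
  [9→11]: (0.77+0.37)/2 × 2 = 1.14
  [11→11.25]: (0.37+0.34)/2 × 0.25 = 0.08875
  [11.25→12.75]: (0.34+0.20)/2 × 1.5 = 0.405
  Sum = 63.96625 mg/L·hr
Extrapolated tail: C_last / k_e = 0.20 / 0.363 = 0.551
AUC_0→∞ = 63.96625 + 0.551 = 64.51725 mg/L·hr

AUC = 64.5 mg/L·hr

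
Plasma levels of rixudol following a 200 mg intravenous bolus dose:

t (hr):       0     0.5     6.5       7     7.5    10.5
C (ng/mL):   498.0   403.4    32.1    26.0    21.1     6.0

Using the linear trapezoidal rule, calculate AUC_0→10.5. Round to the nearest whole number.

AUC = 1599 ng/mL·hr

Trapezoidal AUC_0→10.5:
  [0→0.5]: (498.0+403.4)/2 × 0.5 = 225.35
  [0.5→6.5]: (403.4+32.1)/2 × 6 = 1306.5
  [6.5→7]: (32.1+26.0)/2 × 0.5 = 14.525
  [7→7.5]: (26.0+21.1)/2 × 0.5 = 11.775
  [7.5→10.5]: (21.1+6.0)/2 × 3 = 40.65
  Sum = 1598.8 ng/mL·hr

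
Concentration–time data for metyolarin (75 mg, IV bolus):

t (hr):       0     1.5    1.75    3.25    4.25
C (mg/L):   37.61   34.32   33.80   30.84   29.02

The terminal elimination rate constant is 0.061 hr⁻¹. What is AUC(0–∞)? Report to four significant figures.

Trapezoidal AUC_0→4.25:
  [0→1.5]: (37.61+34.32)/2 × 1.5 = 53.9475
  [1.5→1.75]: (34.32+33.80)/2 × 0.25 = 8.515
  [1.75→3.25]: (33.80+30.84)/2 × 1.5 = 48.48
  [3.25→4.25]: (30.84+29.02)/2 × 1 = 29.93
  Sum = 140.8725 mg/L·hr
Extrapolated tail: C_last / k_e = 29.02 / 0.061 = 475.738
AUC_0→∞ = 140.8725 + 475.738 = 616.6105 mg/L·hr

AUC = 616.6 mg/L·hr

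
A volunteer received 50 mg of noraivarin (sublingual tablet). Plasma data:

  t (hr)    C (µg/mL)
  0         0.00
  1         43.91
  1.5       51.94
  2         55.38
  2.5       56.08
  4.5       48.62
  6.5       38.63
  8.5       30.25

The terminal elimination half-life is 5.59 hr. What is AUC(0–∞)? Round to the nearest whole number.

Trapezoidal AUC_0→8.5:
  [0→1]: (0.00+43.91)/2 × 1 = 21.955
  [1→1.5]: (43.91+51.94)/2 × 0.5 = 23.9625
  [1.5→2]: (51.94+55.38)/2 × 0.5 = 26.83
  [2→2.5]: (55.38+56.08)/2 × 0.5 = 27.865
  [2.5→4.5]: (56.08+48.62)/2 × 2 = 104.7
  [4.5→6.5]: (48.62+38.63)/2 × 2 = 87.25
  [6.5→8.5]: (38.63+30.25)/2 × 2 = 68.88
  Sum = 361.4425 µg/mL·hr
k_e = ln2 / t½ = 0.693147 / 5.59 = 0.1240 hr^-1
Extrapolated tail: C_last / k_e = 30.25 / 0.124 = 243.952
AUC_0→∞ = 361.4425 + 243.952 = 605.3945 µg/mL·hr

AUC = 605 µg/mL·hr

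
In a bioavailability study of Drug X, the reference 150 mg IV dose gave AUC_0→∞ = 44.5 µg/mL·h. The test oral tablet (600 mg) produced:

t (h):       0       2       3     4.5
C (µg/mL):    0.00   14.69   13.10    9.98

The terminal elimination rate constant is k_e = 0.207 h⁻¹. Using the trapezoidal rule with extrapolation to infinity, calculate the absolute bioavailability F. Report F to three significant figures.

Trapezoidal AUC_0→4.5 (oral tablet):
  [0→2]: (0.00+14.69)/2 × 2 = 14.69
  [2→3]: (14.69+13.10)/2 × 1 = 13.895
  [3→4.5]: (13.10+9.98)/2 × 1.5 = 17.31
  Sum = 45.895 µg/mL·h
Tail: C_last/k_e = 9.98/0.207 = 48.213
AUC_0→∞ (oral tablet) = 45.895 + 48.213 = 94.108 µg/mL·h
F = (AUC_ev/D_ev)/(AUC_iv/D_iv) = (94.108/600)/(44.5/150) = 0.156847/0.296667 = 0.5287

F = 0.529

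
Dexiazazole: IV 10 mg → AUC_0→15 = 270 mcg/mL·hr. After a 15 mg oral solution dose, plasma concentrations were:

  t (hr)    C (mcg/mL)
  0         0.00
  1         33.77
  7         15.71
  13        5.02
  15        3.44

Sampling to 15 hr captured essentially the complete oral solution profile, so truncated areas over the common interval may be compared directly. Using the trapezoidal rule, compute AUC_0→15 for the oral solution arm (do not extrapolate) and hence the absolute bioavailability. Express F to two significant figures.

Trapezoidal AUC_0→15 (oral solution):
  [0→1]: (0.00+33.77)/2 × 1 = 16.885
  [1→7]: (33.77+15.71)/2 × 6 = 148.44
  [7→13]: (15.71+5.02)/2 × 6 = 62.19
  [13→15]: (5.02+3.44)/2 × 2 = 8.46
  Sum = 235.975 mcg/mL·hr
F = (AUC_ev/D_ev)/(AUC_iv/D_iv) = (235.975/15)/(270/10) = 15.7317/27 = 0.5827

F = 0.58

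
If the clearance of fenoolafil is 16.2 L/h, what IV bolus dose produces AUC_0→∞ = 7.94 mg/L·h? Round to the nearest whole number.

Dose_iv = CL × AUC_0→∞
     = 16.2 × 7.94 = 128.628 mg

Dose = 129 mg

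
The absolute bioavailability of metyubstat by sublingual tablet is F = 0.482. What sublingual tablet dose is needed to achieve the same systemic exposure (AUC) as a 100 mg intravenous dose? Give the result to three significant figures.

For equal systemic exposure: F × D_ev = D_iv
D_ev = D_iv / F = 100 / 0.482 = 207.469 mg

D_sublingual = 207 mg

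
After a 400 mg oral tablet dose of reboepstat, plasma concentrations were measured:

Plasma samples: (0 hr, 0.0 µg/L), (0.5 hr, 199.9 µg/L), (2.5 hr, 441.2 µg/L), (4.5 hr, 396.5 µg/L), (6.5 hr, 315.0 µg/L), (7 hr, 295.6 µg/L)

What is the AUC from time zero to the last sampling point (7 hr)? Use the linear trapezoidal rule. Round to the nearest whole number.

Trapezoidal AUC_0→7:
  [0→0.5]: (0.0+199.9)/2 × 0.5 = 49.975
  [0.5→2.5]: (199.9+441.2)/2 × 2 = 641.1
  [2.5→4.5]: (441.2+396.5)/2 × 2 = 837.7
  [4.5→6.5]: (396.5+315.0)/2 × 2 = 711.5
  [6.5→7]: (315.0+295.6)/2 × 0.5 = 152.65
  Sum = 2392.925 µg/L·hr

AUC = 2393 µg/L·hr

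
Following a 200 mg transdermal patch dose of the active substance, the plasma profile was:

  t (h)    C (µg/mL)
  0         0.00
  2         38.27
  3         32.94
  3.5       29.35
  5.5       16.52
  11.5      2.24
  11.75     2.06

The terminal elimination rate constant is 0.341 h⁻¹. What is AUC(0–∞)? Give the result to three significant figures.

AUC = 198 µg/mL·h

Trapezoidal AUC_0→11.75:
  [0→2]: (0.00+38.27)/2 × 2 = 38.27
  [2→3]: (38.27+32.94)/2 × 1 = 35.605
  [3→3.5]: (32.94+29.35)/2 × 0.5 = 15.5725
  [3.5→5.5]: (29.35+16.52)/2 × 2 = 45.87
  [5.5→11.5]: (16.52+2.24)/2 × 6 = 56.28
  [11.5→11.75]: (2.24+2.06)/2 × 0.25 = 0.5375
  Sum = 192.135 µg/mL·h
Extrapolated tail: C_last / k_e = 2.06 / 0.341 = 6.041
AUC_0→∞ = 192.135 + 6.041 = 198.176 µg/mL·h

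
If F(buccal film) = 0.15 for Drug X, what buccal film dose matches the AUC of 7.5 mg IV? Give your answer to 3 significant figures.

For equal systemic exposure: F × D_ev = D_iv
D_ev = D_iv / F = 7.5 / 0.15 = 50 mg

D_buccal = 50.0 mg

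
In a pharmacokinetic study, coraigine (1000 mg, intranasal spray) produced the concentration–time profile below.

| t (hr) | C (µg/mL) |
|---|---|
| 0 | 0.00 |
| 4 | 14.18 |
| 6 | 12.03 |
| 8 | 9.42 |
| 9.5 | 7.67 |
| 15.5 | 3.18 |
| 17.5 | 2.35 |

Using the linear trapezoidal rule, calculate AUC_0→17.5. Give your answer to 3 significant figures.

AUC = 127 µg/mL·hr

Trapezoidal AUC_0→17.5:
  [0→4]: (0.00+14.18)/2 × 4 = 28.36
  [4→6]: (14.18+12.03)/2 × 2 = 26.21
  [6→8]: (12.03+9.42)/2 × 2 = 21.45
  [8→9.5]: (9.42+7.67)/2 × 1.5 = 12.8175
  [9.5→15.5]: (7.67+3.18)/2 × 6 = 32.55
  [15.5→17.5]: (3.18+2.35)/2 × 2 = 5.53
  Sum = 126.9175 µg/mL·hr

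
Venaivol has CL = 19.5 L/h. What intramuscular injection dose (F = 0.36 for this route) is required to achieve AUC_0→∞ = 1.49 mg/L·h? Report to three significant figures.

Dose = 80.7 mg

Dose = CL × AUC_0→∞ / F
     = 19.5 × 1.49 / 0.36 = 80.7083 mg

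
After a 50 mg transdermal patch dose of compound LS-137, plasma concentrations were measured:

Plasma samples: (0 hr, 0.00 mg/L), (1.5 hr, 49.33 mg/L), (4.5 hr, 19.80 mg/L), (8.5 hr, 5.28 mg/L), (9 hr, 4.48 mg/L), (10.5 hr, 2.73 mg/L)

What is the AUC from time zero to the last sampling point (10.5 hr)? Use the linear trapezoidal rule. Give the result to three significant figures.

Trapezoidal AUC_0→10.5:
  [0→1.5]: (0.00+49.33)/2 × 1.5 = 36.9975
  [1.5→4.5]: (49.33+19.80)/2 × 3 = 103.695
  [4.5→8.5]: (19.80+5.28)/2 × 4 = 50.16
  [8.5→9]: (5.28+4.48)/2 × 0.5 = 2.44
  [9→10.5]: (4.48+2.73)/2 × 1.5 = 5.4075
  Sum = 198.7 mg/L·hr

AUC = 199 mg/L·hr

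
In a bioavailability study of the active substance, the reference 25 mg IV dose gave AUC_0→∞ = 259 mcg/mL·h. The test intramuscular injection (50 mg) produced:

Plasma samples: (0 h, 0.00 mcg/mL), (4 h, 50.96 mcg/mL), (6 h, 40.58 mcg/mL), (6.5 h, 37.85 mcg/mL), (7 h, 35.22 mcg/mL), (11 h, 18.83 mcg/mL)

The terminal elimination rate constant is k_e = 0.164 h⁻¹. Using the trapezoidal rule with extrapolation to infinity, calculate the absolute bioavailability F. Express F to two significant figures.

F = 0.88

Trapezoidal AUC_0→11 (intramuscular injection):
  [0→4]: (0.00+50.96)/2 × 4 = 101.92
  [4→6]: (50.96+40.58)/2 × 2 = 91.54
  [6→6.5]: (40.58+37.85)/2 × 0.5 = 19.6075
  [6.5→7]: (37.85+35.22)/2 × 0.5 = 18.2675
  [7→11]: (35.22+18.83)/2 × 4 = 108.1
  Sum = 339.435 mcg/mL·h
Tail: C_last/k_e = 18.83/0.164 = 114.817
AUC_0→∞ (intramuscular injection) = 339.435 + 114.817 = 454.252 mcg/mL·h
F = (AUC_ev/D_ev)/(AUC_iv/D_iv) = (454.252/50)/(259/25) = 9.08504/10.36 = 0.8769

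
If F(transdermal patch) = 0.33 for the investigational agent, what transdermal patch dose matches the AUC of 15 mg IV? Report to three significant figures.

For equal systemic exposure: F × D_ev = D_iv
D_ev = D_iv / F = 15 / 0.33 = 45.4545 mg

D_transdermal = 45.5 mg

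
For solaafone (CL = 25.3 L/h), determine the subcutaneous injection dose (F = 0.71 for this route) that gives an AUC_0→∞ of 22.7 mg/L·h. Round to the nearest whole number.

Dose = CL × AUC_0→∞ / F
     = 25.3 × 22.7 / 0.71 = 808.887 mg

Dose = 809 mg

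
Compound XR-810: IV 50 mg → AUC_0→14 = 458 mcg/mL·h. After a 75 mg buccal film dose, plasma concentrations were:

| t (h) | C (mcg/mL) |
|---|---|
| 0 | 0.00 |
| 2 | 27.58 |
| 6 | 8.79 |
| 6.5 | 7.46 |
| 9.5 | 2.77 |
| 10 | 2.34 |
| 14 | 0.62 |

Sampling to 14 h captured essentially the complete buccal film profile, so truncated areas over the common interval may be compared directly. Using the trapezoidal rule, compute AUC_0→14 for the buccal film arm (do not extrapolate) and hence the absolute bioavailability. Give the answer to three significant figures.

Trapezoidal AUC_0→14 (buccal film):
  [0→2]: (0.00+27.58)/2 × 2 = 27.58
  [2→6]: (27.58+8.79)/2 × 4 = 72.74
  [6→6.5]: (8.79+7.46)/2 × 0.5 = 4.0625
  [6.5→9.5]: (7.46+2.77)/2 × 3 = 15.345
  [9.5→10]: (2.77+2.34)/2 × 0.5 = 1.2775
  [10→14]: (2.34+0.62)/2 × 4 = 5.92
  Sum = 126.925 mcg/mL·h
F = (AUC_ev/D_ev)/(AUC_iv/D_iv) = (126.925/75)/(458/50) = 1.69233/9.16 = 0.1848

F = 0.185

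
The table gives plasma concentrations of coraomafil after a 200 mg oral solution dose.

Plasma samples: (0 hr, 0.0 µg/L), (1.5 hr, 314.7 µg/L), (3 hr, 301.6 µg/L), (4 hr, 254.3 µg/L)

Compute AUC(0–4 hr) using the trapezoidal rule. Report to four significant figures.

Trapezoidal AUC_0→4:
  [0→1.5]: (0.0+314.7)/2 × 1.5 = 236.025
  [1.5→3]: (314.7+301.6)/2 × 1.5 = 462.225
  [3→4]: (301.6+254.3)/2 × 1 = 277.95
  Sum = 976.2 µg/L·hr

AUC = 976.2 µg/L·hr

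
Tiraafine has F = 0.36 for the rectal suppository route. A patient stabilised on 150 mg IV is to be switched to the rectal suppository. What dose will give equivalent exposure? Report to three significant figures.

For equal systemic exposure: F × D_ev = D_iv
D_ev = D_iv / F = 150 / 0.36 = 416.667 mg

D_rectal = 417 mg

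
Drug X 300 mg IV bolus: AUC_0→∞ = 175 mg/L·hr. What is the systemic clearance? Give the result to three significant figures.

CL = 1.71 L/hr

CL = Dose_iv / AUC_0→∞
   = 300 / 175 = 1.71429 L/hr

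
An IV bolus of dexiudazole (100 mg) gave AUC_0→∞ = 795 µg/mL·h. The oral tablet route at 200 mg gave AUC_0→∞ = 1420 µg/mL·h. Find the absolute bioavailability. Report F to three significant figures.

F = (AUC_ev / D_ev) / (AUC_iv / D_iv)
  = (1420/200) / (795/100)
  = 7.1 / 7.95 = 0.8931

F = 0.893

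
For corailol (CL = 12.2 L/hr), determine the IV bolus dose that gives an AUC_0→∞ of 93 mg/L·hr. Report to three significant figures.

Dose_iv = CL × AUC_0→∞
     = 12.2 × 93 = 1134.6 mg

Dose = 1130 mg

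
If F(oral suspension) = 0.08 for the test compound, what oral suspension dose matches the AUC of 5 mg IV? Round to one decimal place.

For equal systemic exposure: F × D_ev = D_iv
D_ev = D_iv / F = 5 / 0.08 = 62.5 mg

D_oral = 62.5 mg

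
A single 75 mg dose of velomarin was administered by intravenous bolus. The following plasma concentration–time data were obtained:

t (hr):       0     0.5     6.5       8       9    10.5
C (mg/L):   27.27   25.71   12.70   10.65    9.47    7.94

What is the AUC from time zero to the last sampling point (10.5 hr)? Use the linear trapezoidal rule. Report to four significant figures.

Trapezoidal AUC_0→10.5:
  [0→0.5]: (27.27+25.71)/2 × 0.5 = 13.245
  [0.5→6.5]: (25.71+12.70)/2 × 6 = 115.23
  [6.5→8]: (12.70+10.65)/2 × 1.5 = 17.5125
  [8→9]: (10.65+9.47)/2 × 1 = 10.06
  [9→10.5]: (9.47+7.94)/2 × 1.5 = 13.0575
  Sum = 169.105 mg/L·hr

AUC = 169.1 mg/L·hr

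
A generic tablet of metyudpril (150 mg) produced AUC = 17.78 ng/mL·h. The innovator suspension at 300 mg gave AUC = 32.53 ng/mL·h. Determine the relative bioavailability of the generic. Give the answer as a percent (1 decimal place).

F_rel = (AUC_test/D_test) / (AUC_ref/D_ref)
      = (17.78/150) / (32.53/300)
      = 0.118533 / 0.108433 = 1.0931 = 109.31%

F_rel = 109.3%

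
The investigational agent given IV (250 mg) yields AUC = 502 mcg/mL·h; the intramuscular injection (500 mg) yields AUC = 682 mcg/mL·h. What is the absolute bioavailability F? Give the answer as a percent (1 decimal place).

F = (AUC_ev / D_ev) / (AUC_iv / D_iv)
  = (682/500) / (502/250)
  = 1.364 / 2.008 = 0.6793
  = 67.93%

F = 67.9%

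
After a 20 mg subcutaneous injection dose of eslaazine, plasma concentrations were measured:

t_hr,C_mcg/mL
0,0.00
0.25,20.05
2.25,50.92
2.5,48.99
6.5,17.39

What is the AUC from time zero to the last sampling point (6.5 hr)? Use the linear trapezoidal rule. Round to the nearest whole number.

AUC = 219 mcg/mL·hr

Trapezoidal AUC_0→6.5:
  [0→0.25]: (0.00+20.05)/2 × 0.25 = 2.50625
  [0.25→2.25]: (20.05+50.92)/2 × 2 = 70.97
  [2.25→2.5]: (50.92+48.99)/2 × 0.25 = 12.48875
  [2.5→6.5]: (48.99+17.39)/2 × 4 = 132.76
  Sum = 218.725 mcg/mL·hr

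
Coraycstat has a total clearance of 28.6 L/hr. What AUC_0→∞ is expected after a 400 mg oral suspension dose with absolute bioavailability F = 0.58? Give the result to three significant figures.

AUC = 8.11 mg/L·hr

AUC_0→∞ = F × Dose / CL
        = 0.58 × 400 / 28.6 = 8.11189 mg/L·hr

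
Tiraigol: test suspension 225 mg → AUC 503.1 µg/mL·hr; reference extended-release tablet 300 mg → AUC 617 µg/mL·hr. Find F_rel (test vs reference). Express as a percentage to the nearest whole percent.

F_rel = 109%

F_rel = (AUC_test/D_test) / (AUC_ref/D_ref)
      = (503.1/225) / (617/300)
      = 2.236 / 2.05667 = 1.0872 = 108.72%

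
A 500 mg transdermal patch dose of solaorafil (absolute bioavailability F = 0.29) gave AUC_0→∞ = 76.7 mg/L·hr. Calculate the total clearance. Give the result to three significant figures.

CL = F × Dose / AUC_0→∞
   = 0.29 × 500 / 76.7 = 1.89048 L/hr

CL = 1.89 L/hr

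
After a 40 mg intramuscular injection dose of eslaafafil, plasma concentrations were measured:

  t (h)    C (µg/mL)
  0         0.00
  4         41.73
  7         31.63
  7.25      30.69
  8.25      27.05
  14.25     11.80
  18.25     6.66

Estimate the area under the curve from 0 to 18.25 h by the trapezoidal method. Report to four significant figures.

Trapezoidal AUC_0→18.25:
  [0→4]: (0.00+41.73)/2 × 4 = 83.46
  [4→7]: (41.73+31.63)/2 × 3 = 110.04
  [7→7.25]: (31.63+30.69)/2 × 0.25 = 7.79
  [7.25→8.25]: (30.69+27.05)/2 × 1 = 28.87
  [8.25→14.25]: (27.05+11.80)/2 × 6 = 116.55
  [14.25→18.25]: (11.80+6.66)/2 × 4 = 36.92
  Sum = 383.63 µg/mL·h

AUC = 383.6 µg/mL·h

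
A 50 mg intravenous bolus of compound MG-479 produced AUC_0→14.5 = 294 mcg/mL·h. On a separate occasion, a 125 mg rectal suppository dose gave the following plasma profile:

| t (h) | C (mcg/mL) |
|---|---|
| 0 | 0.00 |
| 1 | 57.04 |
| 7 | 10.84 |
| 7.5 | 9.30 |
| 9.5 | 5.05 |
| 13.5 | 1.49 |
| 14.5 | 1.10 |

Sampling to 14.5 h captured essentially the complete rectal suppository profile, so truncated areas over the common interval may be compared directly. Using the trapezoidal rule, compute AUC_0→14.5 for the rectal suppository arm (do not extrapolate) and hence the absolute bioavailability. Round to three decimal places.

F = 0.362

Trapezoidal AUC_0→14.5 (rectal suppository):
  [0→1]: (0.00+57.04)/2 × 1 = 28.52
  [1→7]: (57.04+10.84)/2 × 6 = 203.64
  [7→7.5]: (10.84+9.30)/2 × 0.5 = 5.035
  [7.5→9.5]: (9.30+5.05)/2 × 2 = 14.35
  [9.5→13.5]: (5.05+1.49)/2 × 4 = 13.08
  [13.5→14.5]: (1.49+1.10)/2 × 1 = 1.295
  Sum = 265.92 mcg/mL·h
F = (AUC_ev/D_ev)/(AUC_iv/D_iv) = (265.92/125)/(294/50) = 2.12736/5.88 = 0.3618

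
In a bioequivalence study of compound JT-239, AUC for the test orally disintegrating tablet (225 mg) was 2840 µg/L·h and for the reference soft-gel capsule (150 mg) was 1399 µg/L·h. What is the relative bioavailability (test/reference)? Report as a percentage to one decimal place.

F_rel = 135.3%

F_rel = (AUC_test/D_test) / (AUC_ref/D_ref)
      = (2840/225) / (1399/150)
      = 12.6222 / 9.32667 = 1.3533 = 135.33%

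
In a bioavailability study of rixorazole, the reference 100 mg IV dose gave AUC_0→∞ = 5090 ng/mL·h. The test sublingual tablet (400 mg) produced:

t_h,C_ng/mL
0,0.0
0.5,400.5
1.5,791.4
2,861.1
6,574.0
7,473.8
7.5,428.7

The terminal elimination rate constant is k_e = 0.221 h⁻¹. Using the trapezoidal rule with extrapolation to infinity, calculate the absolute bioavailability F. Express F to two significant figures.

F = 0.33

Trapezoidal AUC_0→7.5 (sublingual tablet):
  [0→0.5]: (0.0+400.5)/2 × 0.5 = 100.125
  [0.5→1.5]: (400.5+791.4)/2 × 1 = 595.95
  [1.5→2]: (791.4+861.1)/2 × 0.5 = 413.125
  [2→6]: (861.1+574.0)/2 × 4 = 2870.2
  [6→7]: (574.0+473.8)/2 × 1 = 523.9
  [7→7.5]: (473.8+428.7)/2 × 0.5 = 225.625
  Sum = 4728.925 ng/mL·h
Tail: C_last/k_e = 428.7/0.221 = 1939.819
AUC_0→∞ (sublingual tablet) = 4728.925 + 1939.819 = 6668.744 ng/mL·h
F = (AUC_ev/D_ev)/(AUC_iv/D_iv) = (6668.744/400)/(5090/100) = 16.67186/50.9 = 0.3275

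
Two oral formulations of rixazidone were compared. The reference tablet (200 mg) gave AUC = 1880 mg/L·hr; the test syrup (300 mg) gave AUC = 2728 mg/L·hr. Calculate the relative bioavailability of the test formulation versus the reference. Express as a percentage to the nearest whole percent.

F_rel = (AUC_test/D_test) / (AUC_ref/D_ref)
      = (2728/300) / (1880/200)
      = 9.09333 / 9.4 = 0.9674 = 96.74%

F_rel = 97%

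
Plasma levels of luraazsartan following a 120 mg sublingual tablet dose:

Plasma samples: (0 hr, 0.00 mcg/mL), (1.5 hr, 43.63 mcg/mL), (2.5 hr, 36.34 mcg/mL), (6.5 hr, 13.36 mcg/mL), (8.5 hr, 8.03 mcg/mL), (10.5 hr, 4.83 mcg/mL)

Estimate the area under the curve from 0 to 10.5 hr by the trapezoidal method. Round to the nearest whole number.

AUC = 206 mcg/mL·hr

Trapezoidal AUC_0→10.5:
  [0→1.5]: (0.00+43.63)/2 × 1.5 = 32.7225
  [1.5→2.5]: (43.63+36.34)/2 × 1 = 39.985
  [2.5→6.5]: (36.34+13.36)/2 × 4 = 99.4
  [6.5→8.5]: (13.36+8.03)/2 × 2 = 21.39
  [8.5→10.5]: (8.03+4.83)/2 × 2 = 12.86
  Sum = 206.3575 mcg/mL·hr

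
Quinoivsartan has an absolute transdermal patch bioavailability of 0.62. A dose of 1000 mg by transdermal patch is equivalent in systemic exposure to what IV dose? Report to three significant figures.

Systemic exposure from an extravascular dose = F × D_ev, so the equivalent IV dose is F × D_ev.
D_iv = F × D_ev = 0.62 × 1000 = 620 mg

D_iv = 620 mg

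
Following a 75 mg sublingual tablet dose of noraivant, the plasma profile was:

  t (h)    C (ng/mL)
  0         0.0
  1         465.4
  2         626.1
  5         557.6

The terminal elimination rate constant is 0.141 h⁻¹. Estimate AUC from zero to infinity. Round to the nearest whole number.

AUC = 6509 ng/mL·h

Trapezoidal AUC_0→5:
  [0→1]: (0.0+465.4)/2 × 1 = 232.7
  [1→2]: (465.4+626.1)/2 × 1 = 545.75
  [2→5]: (626.1+557.6)/2 × 3 = 1775.55
  Sum = 2554.0 ng/mL·h
Extrapolated tail: C_last / k_e = 557.6 / 0.141 = 3954.610
AUC_0→∞ = 2554.0 + 3954.610 = 6508.61 ng/mL·h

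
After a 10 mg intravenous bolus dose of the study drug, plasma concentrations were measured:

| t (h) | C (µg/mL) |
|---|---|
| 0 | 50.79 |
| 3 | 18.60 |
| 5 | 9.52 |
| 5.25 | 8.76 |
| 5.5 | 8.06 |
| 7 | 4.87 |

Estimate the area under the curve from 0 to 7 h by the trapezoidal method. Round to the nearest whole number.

AUC = 146 µg/mL·h

Trapezoidal AUC_0→7:
  [0→3]: (50.79+18.60)/2 × 3 = 104.085
  [3→5]: (18.60+9.52)/2 × 2 = 28.12
  [5→5.25]: (9.52+8.76)/2 × 0.25 = 2.285
  [5.25→5.5]: (8.76+8.06)/2 × 0.25 = 2.1025
  [5.5→7]: (8.06+4.87)/2 × 1.5 = 9.6975
  Sum = 146.29 µg/mL·h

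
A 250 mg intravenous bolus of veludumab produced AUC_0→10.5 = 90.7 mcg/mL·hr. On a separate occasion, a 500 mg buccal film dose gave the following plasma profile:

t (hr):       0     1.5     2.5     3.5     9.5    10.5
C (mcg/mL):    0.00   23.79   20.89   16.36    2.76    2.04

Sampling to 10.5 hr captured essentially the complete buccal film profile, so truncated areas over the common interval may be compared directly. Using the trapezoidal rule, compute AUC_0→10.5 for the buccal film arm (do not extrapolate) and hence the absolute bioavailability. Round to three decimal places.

F = 0.654

Trapezoidal AUC_0→10.5 (buccal film):
  [0→1.5]: (0.00+23.79)/2 × 1.5 = 17.8425
  [1.5→2.5]: (23.79+20.89)/2 × 1 = 22.34
  [2.5→3.5]: (20.89+16.36)/2 × 1 = 18.625
  [3.5→9.5]: (16.36+2.76)/2 × 6 = 57.36
  [9.5→10.5]: (2.76+2.04)/2 × 1 = 2.4
  Sum = 118.5675 mcg/mL·hr
F = (AUC_ev/D_ev)/(AUC_iv/D_iv) = (118.5675/500)/(90.7/250) = 0.237135/0.3628 = 0.6536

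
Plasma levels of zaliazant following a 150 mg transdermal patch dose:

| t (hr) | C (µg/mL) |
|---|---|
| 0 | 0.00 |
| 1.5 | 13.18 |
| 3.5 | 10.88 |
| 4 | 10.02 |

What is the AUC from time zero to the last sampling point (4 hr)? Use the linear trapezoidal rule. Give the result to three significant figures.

AUC = 39.2 µg/mL·hr

Trapezoidal AUC_0→4:
  [0→1.5]: (0.00+13.18)/2 × 1.5 = 9.885
  [1.5→3.5]: (13.18+10.88)/2 × 2 = 24.06
  [3.5→4]: (10.88+10.02)/2 × 0.5 = 5.225
  Sum = 39.17 µg/mL·hr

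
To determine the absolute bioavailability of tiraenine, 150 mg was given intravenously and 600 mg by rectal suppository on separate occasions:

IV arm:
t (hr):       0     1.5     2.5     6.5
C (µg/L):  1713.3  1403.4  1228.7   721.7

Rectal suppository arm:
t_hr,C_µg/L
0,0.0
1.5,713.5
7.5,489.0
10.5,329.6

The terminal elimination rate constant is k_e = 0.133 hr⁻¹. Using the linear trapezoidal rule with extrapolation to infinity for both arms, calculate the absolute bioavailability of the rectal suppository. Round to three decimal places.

Trapezoidal AUC_0→6.5 (IV):
  [0→1.5]: (1713.3+1403.4)/2 × 1.5 = 2337.525
  [1.5→2.5]: (1403.4+1228.7)/2 × 1 = 1316.05
  [2.5→6.5]: (1228.7+721.7)/2 × 4 = 3900.8
  Sum = 7554.375 µg/L·hr
IV tail: 721.7/0.133 = 5426.316; AUC_iv,0→∞ = 7554.375 + 5426.316 = 12980.691 µg/L·hr
Trapezoidal AUC_0→10.5 (rectal suppository):
  [0→1.5]: (0.0+713.5)/2 × 1.5 = 535.125
  [1.5→7.5]: (713.5+489.0)/2 × 6 = 3607.5
  [7.5→10.5]: (489.0+329.6)/2 × 3 = 1227.9
  Sum = 5370.525 µg/L·hr
rectal suppository tail: 329.6/0.133 = 2478.195; AUC_ev,0→∞ = 5370.525 + 2478.195 = 7848.72 µg/L·hr
F = (AUC_ev/D_ev)/(AUC_iv/D_iv) = (7848.72/600)/(12980.691/150) = 13.0812/86.53794 = 0.1512

F = 0.151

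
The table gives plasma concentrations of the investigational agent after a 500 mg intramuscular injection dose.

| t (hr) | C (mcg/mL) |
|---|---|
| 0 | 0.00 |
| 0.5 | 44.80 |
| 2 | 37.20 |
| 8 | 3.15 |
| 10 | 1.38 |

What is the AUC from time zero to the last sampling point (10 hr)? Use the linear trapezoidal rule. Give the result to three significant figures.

Trapezoidal AUC_0→10:
  [0→0.5]: (0.00+44.80)/2 × 0.5 = 11.2
  [0.5→2]: (44.80+37.20)/2 × 1.5 = 61.5
  [2→8]: (37.20+3.15)/2 × 6 = 121.05
  [8→10]: (3.15+1.38)/2 × 2 = 4.53
  Sum = 198.28 mcg/mL·hr

AUC = 198 mcg/mL·hr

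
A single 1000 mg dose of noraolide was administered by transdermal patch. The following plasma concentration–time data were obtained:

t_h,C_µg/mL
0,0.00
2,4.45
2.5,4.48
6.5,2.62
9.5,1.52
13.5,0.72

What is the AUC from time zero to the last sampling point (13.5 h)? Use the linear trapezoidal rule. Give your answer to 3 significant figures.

AUC = 31.6 µg/mL·h

Trapezoidal AUC_0→13.5:
  [0→2]: (0.00+4.45)/2 × 2 = 4.45
  [2→2.5]: (4.45+4.48)/2 × 0.5 = 2.2325
  [2.5→6.5]: (4.48+2.62)/2 × 4 = 14.2
  [6.5→9.5]: (2.62+1.52)/2 × 3 = 6.21
  [9.5→13.5]: (1.52+0.72)/2 × 4 = 4.48
  Sum = 31.5725 µg/mL·h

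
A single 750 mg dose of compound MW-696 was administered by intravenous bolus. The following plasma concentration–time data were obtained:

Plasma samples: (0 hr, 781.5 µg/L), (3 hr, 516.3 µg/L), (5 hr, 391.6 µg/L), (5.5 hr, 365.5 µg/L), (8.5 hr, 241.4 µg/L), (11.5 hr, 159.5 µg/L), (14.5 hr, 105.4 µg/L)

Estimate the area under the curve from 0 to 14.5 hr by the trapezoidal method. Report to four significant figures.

Trapezoidal AUC_0→14.5:
  [0→3]: (781.5+516.3)/2 × 3 = 1946.7
  [3→5]: (516.3+391.6)/2 × 2 = 907.9
  [5→5.5]: (391.6+365.5)/2 × 0.5 = 189.275
  [5.5→8.5]: (365.5+241.4)/2 × 3 = 910.35
  [8.5→11.5]: (241.4+159.5)/2 × 3 = 601.35
  [11.5→14.5]: (159.5+105.4)/2 × 3 = 397.35
  Sum = 4952.925 µg/L·hr

AUC = 4953 µg/L·hr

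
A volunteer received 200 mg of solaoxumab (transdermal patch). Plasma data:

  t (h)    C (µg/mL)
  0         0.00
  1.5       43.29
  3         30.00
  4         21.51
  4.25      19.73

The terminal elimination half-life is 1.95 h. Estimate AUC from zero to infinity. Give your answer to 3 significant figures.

AUC = 174 µg/mL·h

Trapezoidal AUC_0→4.25:
  [0→1.5]: (0.00+43.29)/2 × 1.5 = 32.4675
  [1.5→3]: (43.29+30.00)/2 × 1.5 = 54.9675
  [3→4]: (30.00+21.51)/2 × 1 = 25.755
  [4→4.25]: (21.51+19.73)/2 × 0.25 = 5.155
  Sum = 118.345 µg/mL·h
k_e = ln2 / t½ = 0.693147 / 1.95 = 0.3555 h^-1
Extrapolated tail: C_last / k_e = 19.73 / 0.3555 = 55.499
AUC_0→∞ = 118.345 + 55.499 = 173.844 µg/mL·h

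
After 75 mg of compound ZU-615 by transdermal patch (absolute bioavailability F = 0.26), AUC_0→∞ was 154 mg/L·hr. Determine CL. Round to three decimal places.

CL = F × Dose / AUC_0→∞
   = 0.26 × 75 / 154 = 0.126623 L/hr

CL = 0.127 L/hr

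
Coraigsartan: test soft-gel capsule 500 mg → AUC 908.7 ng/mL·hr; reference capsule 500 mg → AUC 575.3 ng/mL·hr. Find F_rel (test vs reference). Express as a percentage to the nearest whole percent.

F_rel = (AUC_test/D_test) / (AUC_ref/D_ref)
      = (908.7/500) / (575.3/500)
      = 1.8174 / 1.1506 = 1.5795 = 157.95%

F_rel = 158%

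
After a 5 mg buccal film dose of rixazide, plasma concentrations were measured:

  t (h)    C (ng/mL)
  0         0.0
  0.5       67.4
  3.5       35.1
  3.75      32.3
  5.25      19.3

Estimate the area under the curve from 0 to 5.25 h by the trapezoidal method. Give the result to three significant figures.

AUC = 218 ng/mL·h

Trapezoidal AUC_0→5.25:
  [0→0.5]: (0.0+67.4)/2 × 0.5 = 16.85
  [0.5→3.5]: (67.4+35.1)/2 × 3 = 153.75
  [3.5→3.75]: (35.1+32.3)/2 × 0.25 = 8.425
  [3.75→5.25]: (32.3+19.3)/2 × 1.5 = 38.7
  Sum = 217.725 ng/mL·h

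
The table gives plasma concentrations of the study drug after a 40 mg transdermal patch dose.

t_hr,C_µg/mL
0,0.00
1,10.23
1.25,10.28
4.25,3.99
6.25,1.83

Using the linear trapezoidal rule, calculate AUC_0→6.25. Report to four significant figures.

AUC = 34.90 µg/mL·hr

Trapezoidal AUC_0→6.25:
  [0→1]: (0.00+10.23)/2 × 1 = 5.115
  [1→1.25]: (10.23+10.28)/2 × 0.25 = 2.56375
  [1.25→4.25]: (10.28+3.99)/2 × 3 = 21.405
  [4.25→6.25]: (3.99+1.83)/2 × 2 = 5.82
  Sum = 34.90375 µg/mL·hr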